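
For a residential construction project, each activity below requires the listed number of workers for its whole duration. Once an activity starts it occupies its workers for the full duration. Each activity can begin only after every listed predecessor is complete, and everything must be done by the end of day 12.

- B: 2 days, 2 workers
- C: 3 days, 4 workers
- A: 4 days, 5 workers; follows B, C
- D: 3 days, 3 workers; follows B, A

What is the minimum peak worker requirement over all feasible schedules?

Early-start (B@1, C@1, A@4, D@8) gives peak 6: d1:6  d2:6  d3:4  d4:5  d5:5  d6:5  d7:5  d8:3  d9:3  d10:3  d11:0  d12:0.
Shift C→3, A→6, D→10.
Schedule B@1, C@3, A@6, D@10: d1:2  d2:2  d3:4  d4:4  d5:4  d6:5  d7:5  d8:5  d9:5  d10:3  d11:3  d12:3 — peak 5.

5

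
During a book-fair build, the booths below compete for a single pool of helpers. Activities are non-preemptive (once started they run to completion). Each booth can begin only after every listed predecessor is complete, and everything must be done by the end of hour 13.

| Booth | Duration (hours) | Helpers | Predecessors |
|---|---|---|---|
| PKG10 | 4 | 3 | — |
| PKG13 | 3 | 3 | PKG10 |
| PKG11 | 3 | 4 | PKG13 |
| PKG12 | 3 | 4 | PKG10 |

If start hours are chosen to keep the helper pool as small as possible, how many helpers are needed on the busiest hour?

Early-start (PKG10@1, PKG13@5, PKG11@8, PKG12@5) gives peak 7: h1:3  h2:3  h3:3  h4:3  h5:7  h6:7  h7:7  h8:4  h9:4  h10:4  h11:0  h12:0  h13:0.
Shift PKG12→11.
Schedule PKG10@1, PKG13@5, PKG11@8, PKG12@11: h1:3  h2:3  h3:3  h4:3  h5:3  h6:3  h7:3  h8:4  h9:4  h10:4  h11:4  h12:4  h13:4 — peak 4.
Total helper-hours = 45 over 13 hours ⇒ peak ≥ ⌈45/13⌉ = 4, so 4 is optimal.

4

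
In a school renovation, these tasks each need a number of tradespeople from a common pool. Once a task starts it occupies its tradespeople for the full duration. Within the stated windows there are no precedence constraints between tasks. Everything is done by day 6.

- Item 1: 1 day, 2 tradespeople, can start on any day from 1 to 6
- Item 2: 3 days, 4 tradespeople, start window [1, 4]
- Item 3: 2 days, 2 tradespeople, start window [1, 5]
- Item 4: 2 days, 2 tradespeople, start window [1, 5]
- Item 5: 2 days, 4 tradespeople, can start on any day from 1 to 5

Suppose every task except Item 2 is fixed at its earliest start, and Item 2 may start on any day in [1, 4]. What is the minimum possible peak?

10

Item 2@1: d1:14  d2:12  d3:4  d4:0  d5:0  d6:0 → peak 14
Item 2@2: d1:10  d2:12  d3:4  d4:4  d5:0  d6:0 → peak 12
Item 2@3: d1:10  d2:8  d3:4  d4:4  d5:4  d6:0 → peak 10
Item 2@4: d1:10  d2:8  d3:0  d4:4  d5:4  d6:4 → peak 10
Best is Item 2@3, peak 10.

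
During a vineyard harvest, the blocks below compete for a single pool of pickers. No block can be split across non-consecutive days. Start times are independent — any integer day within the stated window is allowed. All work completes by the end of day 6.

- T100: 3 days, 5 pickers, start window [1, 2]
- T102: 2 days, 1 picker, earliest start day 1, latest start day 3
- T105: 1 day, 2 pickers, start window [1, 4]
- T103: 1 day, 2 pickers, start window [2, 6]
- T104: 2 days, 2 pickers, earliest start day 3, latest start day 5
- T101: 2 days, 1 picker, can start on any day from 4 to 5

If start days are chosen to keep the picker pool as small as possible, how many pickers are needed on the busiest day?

6

Early-start (T100@1, T102@1, T105@1, T103@2, T104@3, T101@4) gives peak 8: d1:8  d2:8  d3:7  d4:3  d5:1  d6:0.
Shift T105→4, T103→4, T104→4, T101→5.
Schedule T100@1, T102@1, T105@4, T103@4, T104@4, T101@5: d1:6  d2:6  d3:5  d4:6  d5:3  d6:1 — peak 6.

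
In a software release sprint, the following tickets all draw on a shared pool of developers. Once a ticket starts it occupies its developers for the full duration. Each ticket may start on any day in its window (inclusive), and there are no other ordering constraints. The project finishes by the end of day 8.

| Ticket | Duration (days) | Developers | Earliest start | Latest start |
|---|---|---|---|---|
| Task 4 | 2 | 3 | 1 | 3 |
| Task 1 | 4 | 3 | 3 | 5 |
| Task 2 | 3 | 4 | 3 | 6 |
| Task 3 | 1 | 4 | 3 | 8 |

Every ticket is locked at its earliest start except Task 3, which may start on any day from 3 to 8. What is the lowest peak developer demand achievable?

7

Task 3@3: d1:3  d2:3  d3:11  d4:7  d5:7  d6:3  d7:0  d8:0 → peak 11
Task 3@4: d1:3  d2:3  d3:7  d4:11  d5:7  d6:3  d7:0  d8:0 → peak 11
Task 3@5: d1:3  d2:3  d3:7  d4:7  d5:11  d6:3  d7:0  d8:0 → peak 11
Task 3@6: d1:3  d2:3  d3:7  d4:7  d5:7  d6:7  d7:0  d8:0 → peak 7
Task 3@7: d1:3  d2:3  d3:7  d4:7  d5:7  d6:3  d7:4  d8:0 → peak 7
Task 3@8: d1:3  d2:3  d3:7  d4:7  d5:7  d6:3  d7:0  d8:4 → peak 7
Best is Task 3@6, peak 7.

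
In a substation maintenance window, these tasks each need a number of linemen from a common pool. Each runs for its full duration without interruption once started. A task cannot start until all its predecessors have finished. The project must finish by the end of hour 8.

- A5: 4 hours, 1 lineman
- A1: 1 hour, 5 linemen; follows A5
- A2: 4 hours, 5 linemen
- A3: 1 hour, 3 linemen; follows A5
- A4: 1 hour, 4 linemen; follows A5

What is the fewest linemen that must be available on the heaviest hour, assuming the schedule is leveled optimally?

Early-start (A5@1, A1@5, A2@1, A3@5, A4@5) gives peak 12: h1:6  h2:6  h3:6  h4:6  h5:12  h6:0  h7:0  h8:0.
Shift A3→6, A4→7.
Schedule A5@1, A1@5, A2@1, A3@6, A4@7: h1:6  h2:6  h3:6  h4:6  h5:5  h6:3  h7:4  h8:0 — peak 6.

6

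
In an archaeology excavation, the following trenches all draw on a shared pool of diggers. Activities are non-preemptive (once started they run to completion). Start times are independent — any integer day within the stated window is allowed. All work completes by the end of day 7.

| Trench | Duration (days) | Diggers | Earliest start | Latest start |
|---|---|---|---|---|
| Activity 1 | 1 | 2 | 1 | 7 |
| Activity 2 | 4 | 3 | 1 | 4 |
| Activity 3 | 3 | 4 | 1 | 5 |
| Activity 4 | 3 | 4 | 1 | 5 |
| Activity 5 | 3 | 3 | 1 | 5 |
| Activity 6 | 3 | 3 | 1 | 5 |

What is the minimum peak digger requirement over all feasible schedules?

9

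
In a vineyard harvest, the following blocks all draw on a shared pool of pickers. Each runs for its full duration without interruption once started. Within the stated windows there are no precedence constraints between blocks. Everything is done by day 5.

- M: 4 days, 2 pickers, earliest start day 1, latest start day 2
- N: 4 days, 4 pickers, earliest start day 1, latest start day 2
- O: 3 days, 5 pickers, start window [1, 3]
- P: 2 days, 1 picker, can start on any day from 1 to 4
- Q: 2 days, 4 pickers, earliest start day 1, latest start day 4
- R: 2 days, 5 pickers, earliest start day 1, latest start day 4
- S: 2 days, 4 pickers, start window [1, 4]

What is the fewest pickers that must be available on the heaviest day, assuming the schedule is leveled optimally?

16

Early-start (M@1, N@1, O@1, P@1, Q@1, R@1, S@1) gives peak 25: d1:25  d2:25  d3:11  d4:6  d5:0.
Shift R→3, S→4.
Schedule M@1, N@1, O@1, P@1, Q@1, R@3, S@4: d1:16  d2:16  d3:16  d4:15  d5:4 — peak 16.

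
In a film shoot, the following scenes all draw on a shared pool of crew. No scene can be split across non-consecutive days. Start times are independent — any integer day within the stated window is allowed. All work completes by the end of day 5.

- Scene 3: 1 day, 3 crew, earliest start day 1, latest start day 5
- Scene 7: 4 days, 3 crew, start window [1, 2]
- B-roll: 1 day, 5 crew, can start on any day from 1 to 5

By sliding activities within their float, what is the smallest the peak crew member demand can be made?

Early-start (Scene 3@1, Scene 7@1, B-roll@1) gives peak 11: d1:11  d2:3  d3:3  d4:3  d5:0.
Shift B-roll→5.
Schedule Scene 3@1, Scene 7@1, B-roll@5: d1:6  d2:3  d3:3  d4:3  d5:5 — peak 6.

6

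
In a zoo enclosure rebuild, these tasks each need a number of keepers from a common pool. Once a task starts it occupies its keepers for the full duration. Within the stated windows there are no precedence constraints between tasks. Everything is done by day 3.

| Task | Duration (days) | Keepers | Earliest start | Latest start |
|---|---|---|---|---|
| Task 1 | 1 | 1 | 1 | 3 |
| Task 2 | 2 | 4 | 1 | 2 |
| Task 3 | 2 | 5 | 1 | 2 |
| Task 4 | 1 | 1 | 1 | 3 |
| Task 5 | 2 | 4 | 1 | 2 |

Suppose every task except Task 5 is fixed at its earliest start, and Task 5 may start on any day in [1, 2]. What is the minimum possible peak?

Task 5@1: d1:15  d2:13  d3:0 → peak 15
Task 5@2: d1:11  d2:13  d3:4 → peak 13
Best is Task 5@2, peak 13.

13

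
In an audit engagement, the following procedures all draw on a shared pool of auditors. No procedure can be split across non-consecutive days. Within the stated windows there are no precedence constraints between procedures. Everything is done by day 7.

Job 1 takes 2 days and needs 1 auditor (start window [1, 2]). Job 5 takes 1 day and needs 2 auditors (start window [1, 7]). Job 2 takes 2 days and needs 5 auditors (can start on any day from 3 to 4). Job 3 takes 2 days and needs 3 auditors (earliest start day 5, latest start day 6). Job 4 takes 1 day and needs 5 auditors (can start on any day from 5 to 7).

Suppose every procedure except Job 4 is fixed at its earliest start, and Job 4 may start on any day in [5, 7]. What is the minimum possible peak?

5

Job 4@5: d1:3  d2:1  d3:5  d4:5  d5:8  d6:3  d7:0 → peak 8
Job 4@6: d1:3  d2:1  d3:5  d4:5  d5:3  d6:8  d7:0 → peak 8
Job 4@7: d1:3  d2:1  d3:5  d4:5  d5:3  d6:3  d7:5 → peak 5
Best is Job 4@7, peak 5.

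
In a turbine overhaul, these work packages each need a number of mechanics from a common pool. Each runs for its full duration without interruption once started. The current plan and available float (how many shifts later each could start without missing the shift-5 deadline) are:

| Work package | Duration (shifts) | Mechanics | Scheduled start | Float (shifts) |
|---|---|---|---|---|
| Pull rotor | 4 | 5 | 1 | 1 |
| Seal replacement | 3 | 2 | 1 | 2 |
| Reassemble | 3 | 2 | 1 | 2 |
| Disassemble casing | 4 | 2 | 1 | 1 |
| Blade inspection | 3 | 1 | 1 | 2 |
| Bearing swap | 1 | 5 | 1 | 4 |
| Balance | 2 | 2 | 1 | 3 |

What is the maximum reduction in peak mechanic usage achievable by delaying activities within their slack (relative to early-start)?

7

Early-start peak: s1:19  s2:14  s3:12  s4:7  s5:0 ⇒ 19.
Leveled (Pull rotor@1, Seal replacement@1, Reassemble@1, Disassemble casing@1, Blade inspection@1, Bearing swap@5, Balance@4): s1:12  s2:12  s3:12  s4:9  s5:7 ⇒ 12.
Reduction 19 − 12 = 7.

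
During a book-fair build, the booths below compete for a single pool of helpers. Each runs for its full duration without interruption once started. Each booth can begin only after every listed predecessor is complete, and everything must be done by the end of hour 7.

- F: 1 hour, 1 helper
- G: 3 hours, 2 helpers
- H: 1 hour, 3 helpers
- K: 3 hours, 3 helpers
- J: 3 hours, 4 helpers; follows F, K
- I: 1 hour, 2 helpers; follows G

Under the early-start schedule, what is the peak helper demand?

Early-start schedule: F@1, G@1, H@1, K@1, J@4, I@4.
Load per hour: hour 1: 9, hour 2: 5, hour 3: 5, hour 4: 6, hour 5: 4, hour 6: 4, hour 7: 0.
Peak is 9.

9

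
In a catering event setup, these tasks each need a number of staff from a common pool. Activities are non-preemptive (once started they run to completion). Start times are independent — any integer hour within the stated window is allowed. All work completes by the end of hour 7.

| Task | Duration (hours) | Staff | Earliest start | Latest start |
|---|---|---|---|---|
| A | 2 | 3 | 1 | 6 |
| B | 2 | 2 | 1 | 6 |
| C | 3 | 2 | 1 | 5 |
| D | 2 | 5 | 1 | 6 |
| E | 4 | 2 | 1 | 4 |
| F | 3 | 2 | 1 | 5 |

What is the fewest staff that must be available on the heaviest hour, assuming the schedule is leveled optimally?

7

Early-start (A@1, B@1, C@1, D@1, E@1, F@1) gives peak 16: h1:16  h2:16  h3:6  h4:2  h5:0  h6:0  h7:0.
Shift D→3, E→4, F→5.
Schedule A@1, B@1, C@1, D@3, E@4, F@5: h1:7  h2:7  h3:7  h4:7  h5:4  h6:4  h7:4 — peak 7.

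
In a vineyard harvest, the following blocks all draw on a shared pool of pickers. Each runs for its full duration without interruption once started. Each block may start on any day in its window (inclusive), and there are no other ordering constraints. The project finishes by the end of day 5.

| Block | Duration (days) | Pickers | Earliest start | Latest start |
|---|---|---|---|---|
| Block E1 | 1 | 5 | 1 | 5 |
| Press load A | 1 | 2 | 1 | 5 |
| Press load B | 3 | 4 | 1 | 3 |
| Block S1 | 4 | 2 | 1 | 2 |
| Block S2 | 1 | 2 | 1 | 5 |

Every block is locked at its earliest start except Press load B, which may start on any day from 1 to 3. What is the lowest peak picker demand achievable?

Press load B@1: d1:15  d2:6  d3:6  d4:2  d5:0 → peak 15
Press load B@2: d1:11  d2:6  d3:6  d4:6  d5:0 → peak 11
Press load B@3: d1:11  d2:2  d3:6  d4:6  d5:4 → peak 11
Best is Press load B@2, peak 11.

11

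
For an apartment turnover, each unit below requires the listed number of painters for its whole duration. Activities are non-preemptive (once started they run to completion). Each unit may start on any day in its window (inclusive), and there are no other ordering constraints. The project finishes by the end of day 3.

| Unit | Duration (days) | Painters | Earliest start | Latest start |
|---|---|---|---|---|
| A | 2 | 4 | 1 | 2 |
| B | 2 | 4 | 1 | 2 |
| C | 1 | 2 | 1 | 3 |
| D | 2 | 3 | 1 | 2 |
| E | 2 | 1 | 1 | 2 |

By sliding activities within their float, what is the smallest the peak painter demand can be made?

12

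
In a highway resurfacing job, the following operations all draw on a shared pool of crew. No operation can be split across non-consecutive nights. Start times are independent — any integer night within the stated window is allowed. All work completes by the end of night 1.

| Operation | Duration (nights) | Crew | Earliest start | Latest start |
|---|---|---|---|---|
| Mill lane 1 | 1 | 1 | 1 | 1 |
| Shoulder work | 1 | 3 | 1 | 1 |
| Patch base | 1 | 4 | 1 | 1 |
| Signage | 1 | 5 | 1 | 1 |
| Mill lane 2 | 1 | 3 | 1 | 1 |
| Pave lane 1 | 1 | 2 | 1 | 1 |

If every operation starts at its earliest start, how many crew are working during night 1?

At early start, night 1 has: Mill lane 1, Shoulder work, Patch base, Signage, Mill lane 2, Pave lane 1.
Demand: 1 + 3 + 4 + 5 + 3 + 2 = 18.

18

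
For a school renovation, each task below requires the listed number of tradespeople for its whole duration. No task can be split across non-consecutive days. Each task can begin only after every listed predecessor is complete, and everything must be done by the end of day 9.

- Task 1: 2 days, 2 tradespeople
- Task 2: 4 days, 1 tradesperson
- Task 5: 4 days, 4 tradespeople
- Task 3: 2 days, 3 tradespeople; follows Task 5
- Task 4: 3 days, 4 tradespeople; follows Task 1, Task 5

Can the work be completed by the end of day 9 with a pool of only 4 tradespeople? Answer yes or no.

no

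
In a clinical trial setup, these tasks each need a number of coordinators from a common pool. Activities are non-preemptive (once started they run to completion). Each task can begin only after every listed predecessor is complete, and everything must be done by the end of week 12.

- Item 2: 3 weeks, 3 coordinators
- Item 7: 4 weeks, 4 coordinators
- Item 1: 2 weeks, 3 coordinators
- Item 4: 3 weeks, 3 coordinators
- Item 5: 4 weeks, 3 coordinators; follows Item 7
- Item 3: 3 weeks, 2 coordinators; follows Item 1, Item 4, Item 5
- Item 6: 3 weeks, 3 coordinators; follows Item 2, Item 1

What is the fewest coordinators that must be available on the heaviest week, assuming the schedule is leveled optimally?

Early-start (Item 2@1, Item 7@1, Item 1@1, Item 4@1, Item 5@5, Item 3@9, Item 6@4) gives peak 13: w1:13  w2:13  w3:10  w4:7  w5:6  w6:6  w7:3  w8:3  w9:2  w10:2  w11:2  w12:0.
Shift Item 1→4, Item 4→5, Item 5→6, Item 3→10, Item 6→8.
Schedule Item 2@1, Item 7@1, Item 1@4, Item 4@5, Item 5@6, Item 3@10, Item 6@8: w1:7  w2:7  w3:7  w4:7  w5:6  w6:6  w7:6  w8:6  w9:6  w10:5  w11:2  w12:2 — peak 7.

7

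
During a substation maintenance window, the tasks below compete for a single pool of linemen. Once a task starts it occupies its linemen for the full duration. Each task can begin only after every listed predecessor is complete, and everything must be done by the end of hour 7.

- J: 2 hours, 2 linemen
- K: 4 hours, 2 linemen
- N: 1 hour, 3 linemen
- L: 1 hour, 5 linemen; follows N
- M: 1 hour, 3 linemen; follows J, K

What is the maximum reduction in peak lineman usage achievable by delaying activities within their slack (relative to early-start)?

Early-start peak: h1:7  h2:9  h3:2  h4:2  h5:3  h6:0  h7:0 ⇒ 9.
Leveled (J@1, K@1, N@3, L@5, M@6): h1:4  h2:4  h3:5  h4:2  h5:5  h6:3  h7:0 ⇒ 5.
Reduction 9 − 5 = 4.

4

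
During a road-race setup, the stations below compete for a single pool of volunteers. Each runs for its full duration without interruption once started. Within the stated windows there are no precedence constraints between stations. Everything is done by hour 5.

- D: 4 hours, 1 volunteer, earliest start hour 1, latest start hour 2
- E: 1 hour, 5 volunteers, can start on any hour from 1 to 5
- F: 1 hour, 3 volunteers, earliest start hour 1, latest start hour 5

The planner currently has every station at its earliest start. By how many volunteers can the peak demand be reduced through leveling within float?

4

Early-start peak: h1:9  h2:1  h3:1  h4:1  h5:0 ⇒ 9.
Leveled (D@1, E@5, F@1): h1:4  h2:1  h3:1  h4:1  h5:5 ⇒ 5.
Reduction 9 − 5 = 4.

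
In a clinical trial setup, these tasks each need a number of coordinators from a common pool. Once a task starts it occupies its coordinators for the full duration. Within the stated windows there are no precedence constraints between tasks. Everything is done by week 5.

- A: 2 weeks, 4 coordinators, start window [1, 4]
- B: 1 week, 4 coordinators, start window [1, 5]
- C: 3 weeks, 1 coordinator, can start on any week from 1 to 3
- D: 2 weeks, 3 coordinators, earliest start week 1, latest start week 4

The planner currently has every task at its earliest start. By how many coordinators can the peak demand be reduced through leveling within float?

Early-start peak: w1:12  w2:8  w3:1  w4:0  w5:0 ⇒ 12.
Leveled (A@1, B@3, C@1, D@4): w1:5  w2:5  w3:5  w4:3  w5:3 ⇒ 5.
Reduction 12 − 5 = 7.

7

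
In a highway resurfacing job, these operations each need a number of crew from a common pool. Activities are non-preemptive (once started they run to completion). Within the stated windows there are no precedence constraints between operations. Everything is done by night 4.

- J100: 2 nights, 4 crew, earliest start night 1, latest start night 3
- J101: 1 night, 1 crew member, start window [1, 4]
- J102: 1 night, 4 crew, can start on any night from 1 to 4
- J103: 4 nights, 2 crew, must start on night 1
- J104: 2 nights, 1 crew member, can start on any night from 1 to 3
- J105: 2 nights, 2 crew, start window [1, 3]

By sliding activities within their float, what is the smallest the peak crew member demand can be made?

Early-start (J100@1, J101@1, J102@1, J103@1, J104@1, J105@1) gives peak 14: n1:14  n2:9  n3:2  n4:2.
Shift J102→3, J105→3.
Schedule J100@1, J101@1, J102@3, J103@1, J104@1, J105@3: n1:8  n2:7  n3:8  n4:4 — peak 8.

8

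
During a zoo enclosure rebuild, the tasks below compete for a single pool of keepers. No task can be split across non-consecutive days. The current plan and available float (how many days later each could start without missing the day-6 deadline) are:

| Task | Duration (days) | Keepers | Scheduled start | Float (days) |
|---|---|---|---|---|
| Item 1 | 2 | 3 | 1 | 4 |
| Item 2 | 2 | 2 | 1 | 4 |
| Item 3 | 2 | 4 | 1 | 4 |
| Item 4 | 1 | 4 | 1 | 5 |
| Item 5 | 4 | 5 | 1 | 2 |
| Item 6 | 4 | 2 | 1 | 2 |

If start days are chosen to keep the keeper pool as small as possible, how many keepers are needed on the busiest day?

Early-start (Item 1@1, Item 2@1, Item 3@1, Item 4@1, Item 5@1, Item 6@1) gives peak 20: d1:20  d2:16  d3:7  d4:7  d5:0  d6:0.
Shift Item 2→2, Item 3→5, Item 5→3.
Schedule Item 1@1, Item 2@2, Item 3@5, Item 4@1, Item 5@3, Item 6@1: d1:9  d2:7  d3:9  d4:7  d5:9  d6:9 — peak 9.
Total keeper-days = 50 over 6 days ⇒ peak ≥ ⌈50/6⌉ = 9, so 9 is optimal.

9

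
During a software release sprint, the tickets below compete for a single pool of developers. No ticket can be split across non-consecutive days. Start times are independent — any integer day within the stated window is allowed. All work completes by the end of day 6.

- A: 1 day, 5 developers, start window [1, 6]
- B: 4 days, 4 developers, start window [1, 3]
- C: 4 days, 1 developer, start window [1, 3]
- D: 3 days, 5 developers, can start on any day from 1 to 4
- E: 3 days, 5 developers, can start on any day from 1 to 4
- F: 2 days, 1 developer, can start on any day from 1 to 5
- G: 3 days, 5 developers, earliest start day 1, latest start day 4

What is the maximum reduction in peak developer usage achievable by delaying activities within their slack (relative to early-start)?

11

Early-start peak: d1:26  d2:21  d3:20  d4:5  d5:0  d6:0 ⇒ 26.
Leveled (A@1, B@1, C@1, D@1, E@2, F@5, G@4): d1:15  d2:15  d3:15  d4:15  d5:6  d6:6 ⇒ 15.
Reduction 26 − 15 = 11.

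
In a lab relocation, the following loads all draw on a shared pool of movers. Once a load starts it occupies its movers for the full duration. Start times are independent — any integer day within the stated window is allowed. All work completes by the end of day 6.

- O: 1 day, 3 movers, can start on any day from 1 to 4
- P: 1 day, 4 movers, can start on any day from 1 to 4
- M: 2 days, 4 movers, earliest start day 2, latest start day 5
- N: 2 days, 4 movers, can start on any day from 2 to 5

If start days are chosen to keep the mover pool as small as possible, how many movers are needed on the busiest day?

4

Early-start (O@1, P@1, M@2, N@2) gives peak 8: d1:7  d2:8  d3:8  d4:0  d5:0  d6:0.
Shift P→2, M→3, N→5.
Schedule O@1, P@2, M@3, N@5: d1:3  d2:4  d3:4  d4:4  d5:4  d6:4 — peak 4.
Total mover-days = 23 over 6 days ⇒ peak ≥ ⌈23/6⌉ = 4, so 4 is optimal.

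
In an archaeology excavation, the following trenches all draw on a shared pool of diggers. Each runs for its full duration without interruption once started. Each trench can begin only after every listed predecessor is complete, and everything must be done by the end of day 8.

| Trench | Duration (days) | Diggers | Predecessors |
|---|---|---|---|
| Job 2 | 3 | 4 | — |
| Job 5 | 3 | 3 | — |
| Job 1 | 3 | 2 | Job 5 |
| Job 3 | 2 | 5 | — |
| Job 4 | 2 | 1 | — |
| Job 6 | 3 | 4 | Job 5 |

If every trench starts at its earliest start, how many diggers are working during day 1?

At early start, day 1 has: Job 2, Job 5, Job 3, Job 4.
Demand: 4 + 3 + 5 + 1 = 13.

13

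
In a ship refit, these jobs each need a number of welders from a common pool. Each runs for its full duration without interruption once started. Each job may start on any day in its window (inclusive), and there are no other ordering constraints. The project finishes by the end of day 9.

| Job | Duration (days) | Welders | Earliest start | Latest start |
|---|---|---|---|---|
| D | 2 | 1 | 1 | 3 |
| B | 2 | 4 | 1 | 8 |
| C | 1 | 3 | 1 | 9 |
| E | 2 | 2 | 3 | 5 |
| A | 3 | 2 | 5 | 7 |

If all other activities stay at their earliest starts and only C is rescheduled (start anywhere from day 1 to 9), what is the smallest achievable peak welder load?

5

C@1: d1:8  d2:5  d3:2  d4:2  d5:2  d6:2  d7:2  d8:0  d9:0 → peak 8
C@2: d1:5  d2:8  d3:2  d4:2  d5:2  d6:2  d7:2  d8:0  d9:0 → peak 8
C@3: d1:5  d2:5  d3:5  d4:2  d5:2  d6:2  d7:2  d8:0  d9:0 → peak 5
C@4: d1:5  d2:5  d3:2  d4:5  d5:2  d6:2  d7:2  d8:0  d9:0 → peak 5
C@5: d1:5  d2:5  d3:2  d4:2  d5:5  d6:2  d7:2  d8:0  d9:0 → peak 5
C@6: d1:5  d2:5  d3:2  d4:2  d5:2  d6:5  d7:2  d8:0  d9:0 → peak 5
C@7: d1:5  d2:5  d3:2  d4:2  d5:2  d6:2  d7:5  d8:0  d9:0 → peak 5
C@8: d1:5  d2:5  d3:2  d4:2  d5:2  d6:2  d7:2  d8:3  d9:0 → peak 5
C@9: d1:5  d2:5  d3:2  d4:2  d5:2  d6:2  d7:2  d8:0  d9:3 → peak 5
Best is C@3, peak 5.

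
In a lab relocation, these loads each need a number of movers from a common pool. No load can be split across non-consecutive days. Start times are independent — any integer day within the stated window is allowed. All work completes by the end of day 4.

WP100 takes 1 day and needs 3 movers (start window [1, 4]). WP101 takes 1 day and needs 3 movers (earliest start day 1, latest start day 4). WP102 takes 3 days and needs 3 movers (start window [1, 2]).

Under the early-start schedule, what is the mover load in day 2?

3

At early start, day 2 has: WP102.
Demand: 3 = 3.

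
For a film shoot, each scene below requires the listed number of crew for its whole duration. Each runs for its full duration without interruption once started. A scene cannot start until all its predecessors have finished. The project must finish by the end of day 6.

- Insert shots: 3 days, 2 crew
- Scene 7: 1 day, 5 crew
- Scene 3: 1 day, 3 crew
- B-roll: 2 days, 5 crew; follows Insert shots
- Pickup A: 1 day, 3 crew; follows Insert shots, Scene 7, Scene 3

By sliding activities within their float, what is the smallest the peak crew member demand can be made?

Early-start (Insert shots@1, Scene 7@1, Scene 3@1, B-roll@4, Pickup A@4) gives peak 10: d1:10  d2:2  d3:2  d4:8  d5:5  d6:0.
Shift Scene 3→2, Pickup A→6.
Schedule Insert shots@1, Scene 7@1, Scene 3@2, B-roll@4, Pickup A@6: d1:7  d2:5  d3:2  d4:5  d5:5  d6:3 — peak 7.

7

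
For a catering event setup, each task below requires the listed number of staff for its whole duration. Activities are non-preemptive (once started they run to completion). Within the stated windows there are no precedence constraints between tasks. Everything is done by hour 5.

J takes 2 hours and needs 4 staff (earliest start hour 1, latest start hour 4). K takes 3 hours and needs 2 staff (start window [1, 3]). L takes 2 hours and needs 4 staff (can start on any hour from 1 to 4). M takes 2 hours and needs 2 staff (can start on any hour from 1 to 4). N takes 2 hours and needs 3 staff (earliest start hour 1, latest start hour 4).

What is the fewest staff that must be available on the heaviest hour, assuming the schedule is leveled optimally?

8

Early-start (J@1, K@1, L@1, M@1, N@1) gives peak 15: h1:15  h2:15  h3:2  h4:0  h5:0.
Shift L→3, N→4.
Schedule J@1, K@1, L@3, M@1, N@4: h1:8  h2:8  h3:6  h4:7  h5:3 — peak 8.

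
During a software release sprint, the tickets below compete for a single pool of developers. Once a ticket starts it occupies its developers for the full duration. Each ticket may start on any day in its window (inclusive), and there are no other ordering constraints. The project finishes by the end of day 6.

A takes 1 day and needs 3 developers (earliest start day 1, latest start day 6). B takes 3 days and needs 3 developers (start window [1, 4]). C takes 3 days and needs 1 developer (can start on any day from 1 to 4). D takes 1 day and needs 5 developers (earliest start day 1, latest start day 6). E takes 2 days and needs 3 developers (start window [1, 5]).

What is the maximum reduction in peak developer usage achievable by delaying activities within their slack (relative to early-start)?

Early-start peak: d1:15  d2:7  d3:4  d4:0  d5:0  d6:0 ⇒ 15.
Leveled (A@1, B@1, C@2, D@4, E@5): d1:6  d2:4  d3:4  d4:6  d5:3  d6:3 ⇒ 6.
Reduction 15 − 6 = 9.

9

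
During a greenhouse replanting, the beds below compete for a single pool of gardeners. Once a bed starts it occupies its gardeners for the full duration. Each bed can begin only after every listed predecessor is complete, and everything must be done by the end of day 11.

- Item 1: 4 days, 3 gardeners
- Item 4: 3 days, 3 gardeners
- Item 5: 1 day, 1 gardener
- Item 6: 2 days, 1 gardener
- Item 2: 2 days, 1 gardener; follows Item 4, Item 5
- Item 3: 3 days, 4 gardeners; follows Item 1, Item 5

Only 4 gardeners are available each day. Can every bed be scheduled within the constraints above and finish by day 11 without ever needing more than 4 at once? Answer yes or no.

Schedule Item 1@4, Item 4@1, Item 5@1, Item 6@2, Item 2@4, Item 3@8: d1:4  d2:4  d3:4  d4:4  d5:4  d6:3  d7:3  d8:4  d9:4  d10:4  d11:0 — peak 4 ≤ 4.

yes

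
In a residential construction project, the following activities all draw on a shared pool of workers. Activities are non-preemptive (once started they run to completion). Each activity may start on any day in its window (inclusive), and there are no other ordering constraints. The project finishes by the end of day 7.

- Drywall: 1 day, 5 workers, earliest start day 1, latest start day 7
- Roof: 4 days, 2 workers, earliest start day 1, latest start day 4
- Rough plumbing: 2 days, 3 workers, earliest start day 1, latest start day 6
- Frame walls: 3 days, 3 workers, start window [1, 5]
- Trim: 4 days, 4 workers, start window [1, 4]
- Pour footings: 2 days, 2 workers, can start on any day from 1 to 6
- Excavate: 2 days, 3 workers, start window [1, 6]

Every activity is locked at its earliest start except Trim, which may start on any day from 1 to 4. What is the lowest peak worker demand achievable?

Trim@1: d1:22  d2:17  d3:9  d4:6  d5:0  d6:0  d7:0 → peak 22
Trim@2: d1:18  d2:17  d3:9  d4:6  d5:4  d6:0  d7:0 → peak 18
Trim@3: d1:18  d2:13  d3:9  d4:6  d5:4  d6:4  d7:0 → peak 18
Trim@4: d1:18  d2:13  d3:5  d4:6  d5:4  d6:4  d7:4 → peak 18
Best is Trim@2, peak 18.

18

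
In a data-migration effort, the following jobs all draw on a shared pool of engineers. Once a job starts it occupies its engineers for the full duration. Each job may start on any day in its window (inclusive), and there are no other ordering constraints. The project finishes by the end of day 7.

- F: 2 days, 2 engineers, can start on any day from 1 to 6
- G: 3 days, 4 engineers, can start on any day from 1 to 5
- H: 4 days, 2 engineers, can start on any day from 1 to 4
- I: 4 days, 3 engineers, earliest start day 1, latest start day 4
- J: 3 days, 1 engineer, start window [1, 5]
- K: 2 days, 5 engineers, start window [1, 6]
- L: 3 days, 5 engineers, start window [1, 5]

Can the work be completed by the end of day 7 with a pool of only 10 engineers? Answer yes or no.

Schedule F@1, G@1, H@4, I@4, J@1, K@3, L@5: d1:7  d2:7  d3:10  d4:10  d5:10  d6:10  d7:10 — peak 10 ≤ 10.

yes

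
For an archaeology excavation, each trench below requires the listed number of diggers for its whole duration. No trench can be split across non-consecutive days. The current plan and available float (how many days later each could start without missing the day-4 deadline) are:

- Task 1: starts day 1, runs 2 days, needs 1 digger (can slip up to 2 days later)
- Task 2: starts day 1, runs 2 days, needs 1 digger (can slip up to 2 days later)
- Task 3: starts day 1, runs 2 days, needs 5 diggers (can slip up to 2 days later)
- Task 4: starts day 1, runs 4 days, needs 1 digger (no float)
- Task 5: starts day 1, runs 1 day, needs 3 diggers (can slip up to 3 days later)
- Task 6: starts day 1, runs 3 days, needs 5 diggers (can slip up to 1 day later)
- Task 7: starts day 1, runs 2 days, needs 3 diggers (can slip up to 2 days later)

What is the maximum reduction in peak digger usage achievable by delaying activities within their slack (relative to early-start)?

8

Early-start peak: d1:19  d2:16  d3:6  d4:1 ⇒ 19.
Leveled (Task 1@1, Task 2@1, Task 3@3, Task 4@1, Task 5@1, Task 6@2, Task 7@1): d1:9  d2:11  d3:11  d4:11 ⇒ 11.
Reduction 19 − 11 = 8.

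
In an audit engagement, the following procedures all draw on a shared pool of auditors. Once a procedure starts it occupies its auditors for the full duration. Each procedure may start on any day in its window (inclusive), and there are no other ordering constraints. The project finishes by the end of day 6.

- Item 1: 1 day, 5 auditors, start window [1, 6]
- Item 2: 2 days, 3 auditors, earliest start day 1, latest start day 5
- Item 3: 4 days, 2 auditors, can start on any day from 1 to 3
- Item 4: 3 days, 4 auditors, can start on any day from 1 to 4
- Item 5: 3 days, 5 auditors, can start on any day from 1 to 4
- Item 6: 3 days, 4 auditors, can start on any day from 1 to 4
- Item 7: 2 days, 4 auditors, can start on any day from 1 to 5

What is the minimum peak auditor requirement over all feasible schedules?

11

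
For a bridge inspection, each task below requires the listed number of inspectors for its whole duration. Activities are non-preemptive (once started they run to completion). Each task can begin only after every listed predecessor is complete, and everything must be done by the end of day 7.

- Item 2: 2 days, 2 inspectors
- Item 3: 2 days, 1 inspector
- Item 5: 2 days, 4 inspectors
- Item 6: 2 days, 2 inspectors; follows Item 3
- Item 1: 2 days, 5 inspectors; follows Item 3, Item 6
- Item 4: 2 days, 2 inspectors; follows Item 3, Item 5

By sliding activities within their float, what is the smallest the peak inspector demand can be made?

Early-start (Item 2@1, Item 3@1, Item 5@1, Item 6@3, Item 1@5, Item 4@3) gives peak 7: d1:7  d2:7  d3:4  d4:4  d5:5  d6:5  d7:0.
Shift Item 2→3.
Schedule Item 2@3, Item 3@1, Item 5@1, Item 6@3, Item 1@5, Item 4@3: d1:5  d2:5  d3:6  d4:6  d5:5  d6:5  d7:0 — peak 6.

6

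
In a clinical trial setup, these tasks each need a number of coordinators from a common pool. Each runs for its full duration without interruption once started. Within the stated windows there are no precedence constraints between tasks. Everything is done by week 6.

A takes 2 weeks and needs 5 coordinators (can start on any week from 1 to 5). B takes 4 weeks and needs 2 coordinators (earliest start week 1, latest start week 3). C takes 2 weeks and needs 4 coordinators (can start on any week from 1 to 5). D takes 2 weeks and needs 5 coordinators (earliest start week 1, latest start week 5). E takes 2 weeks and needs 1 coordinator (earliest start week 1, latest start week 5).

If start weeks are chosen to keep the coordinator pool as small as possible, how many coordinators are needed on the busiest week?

Early-start (A@1, B@1, C@1, D@1, E@1) gives peak 17: w1:17  w2:17  w3:2  w4:2  w5:0  w6:0.
Shift C→3, D→5, E→3.
Schedule A@1, B@1, C@3, D@5, E@3: w1:7  w2:7  w3:7  w4:7  w5:5  w6:5 — peak 7.
Total coordinator-weeks = 38 over 6 weeks ⇒ peak ≥ ⌈38/6⌉ = 7, so 7 is optimal.

7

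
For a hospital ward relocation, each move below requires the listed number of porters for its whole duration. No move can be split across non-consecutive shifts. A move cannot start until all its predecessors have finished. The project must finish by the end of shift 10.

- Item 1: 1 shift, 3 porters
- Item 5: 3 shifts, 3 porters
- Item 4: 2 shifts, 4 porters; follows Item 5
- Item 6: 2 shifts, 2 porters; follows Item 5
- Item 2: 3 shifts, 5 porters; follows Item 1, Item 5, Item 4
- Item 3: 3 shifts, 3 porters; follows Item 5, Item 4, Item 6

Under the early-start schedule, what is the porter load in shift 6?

At early start, shift 6 has: Item 2, Item 3.
Demand: 5 + 3 = 8.

8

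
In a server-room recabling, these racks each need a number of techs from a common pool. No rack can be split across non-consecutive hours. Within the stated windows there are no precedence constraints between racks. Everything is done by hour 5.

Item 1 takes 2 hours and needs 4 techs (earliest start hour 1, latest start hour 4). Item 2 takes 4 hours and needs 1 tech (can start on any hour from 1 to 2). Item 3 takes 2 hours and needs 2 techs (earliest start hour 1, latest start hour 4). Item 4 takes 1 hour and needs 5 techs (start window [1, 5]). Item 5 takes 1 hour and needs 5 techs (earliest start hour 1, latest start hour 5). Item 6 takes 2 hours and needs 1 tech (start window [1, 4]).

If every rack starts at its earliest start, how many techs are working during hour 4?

At early start, hour 4 has: Item 2.
Demand: 1 = 1.

1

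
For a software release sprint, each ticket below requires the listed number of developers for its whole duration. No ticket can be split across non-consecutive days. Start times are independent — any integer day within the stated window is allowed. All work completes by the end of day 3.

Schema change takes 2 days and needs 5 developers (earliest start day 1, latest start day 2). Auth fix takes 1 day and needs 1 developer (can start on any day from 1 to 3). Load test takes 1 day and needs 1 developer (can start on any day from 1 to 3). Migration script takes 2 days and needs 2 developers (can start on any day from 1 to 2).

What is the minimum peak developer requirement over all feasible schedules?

Early-start (Schema change@1, Auth fix@1, Load test@1, Migration script@1) gives peak 9: d1:9  d2:7  d3:0.
Shift Migration script→2.
Schedule Schema change@1, Auth fix@1, Load test@1, Migration script@2: d1:7  d2:7  d3:2 — peak 7.

7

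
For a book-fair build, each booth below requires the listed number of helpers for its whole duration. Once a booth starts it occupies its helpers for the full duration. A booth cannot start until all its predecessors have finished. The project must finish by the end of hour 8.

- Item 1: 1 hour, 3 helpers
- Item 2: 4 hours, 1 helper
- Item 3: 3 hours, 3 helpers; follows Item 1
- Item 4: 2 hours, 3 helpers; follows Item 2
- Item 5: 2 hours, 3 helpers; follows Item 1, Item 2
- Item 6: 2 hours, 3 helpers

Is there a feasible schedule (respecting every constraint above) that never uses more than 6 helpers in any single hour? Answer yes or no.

Schedule Item 1@1, Item 2@1, Item 3@2, Item 4@5, Item 5@5, Item 6@7: h1:4  h2:4  h3:4  h4:4  h5:6  h6:6  h7:3  h8:3 — peak 6 ≤ 6.

yes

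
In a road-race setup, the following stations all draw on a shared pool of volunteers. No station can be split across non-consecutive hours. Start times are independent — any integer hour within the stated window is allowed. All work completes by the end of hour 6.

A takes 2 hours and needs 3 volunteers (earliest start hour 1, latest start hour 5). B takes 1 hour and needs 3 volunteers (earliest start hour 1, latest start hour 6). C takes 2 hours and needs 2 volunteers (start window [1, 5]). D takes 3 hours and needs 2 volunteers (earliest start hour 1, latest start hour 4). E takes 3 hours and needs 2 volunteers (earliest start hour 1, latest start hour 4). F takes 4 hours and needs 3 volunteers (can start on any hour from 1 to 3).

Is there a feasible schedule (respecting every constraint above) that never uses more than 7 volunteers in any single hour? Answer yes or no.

Schedule A@1, B@1, C@2, D@2, E@4, F@3: h1:6  h2:7  h3:7  h4:7  h5:5  h6:5 — peak 7 ≤ 7.

yes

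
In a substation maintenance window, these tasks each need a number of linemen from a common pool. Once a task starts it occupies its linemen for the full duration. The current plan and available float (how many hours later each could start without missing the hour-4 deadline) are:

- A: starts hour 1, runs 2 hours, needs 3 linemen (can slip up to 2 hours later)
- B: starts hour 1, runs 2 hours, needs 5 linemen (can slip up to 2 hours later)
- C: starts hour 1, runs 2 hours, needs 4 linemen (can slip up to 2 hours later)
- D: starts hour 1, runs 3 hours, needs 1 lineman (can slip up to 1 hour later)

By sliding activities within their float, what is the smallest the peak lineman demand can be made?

8

Early-start (A@1, B@1, C@1, D@1) gives peak 13: h1:13  h2:13  h3:1  h4:0.
Shift B→3.
Schedule A@1, B@3, C@1, D@1: h1:8  h2:8  h3:6  h4:5 — peak 8.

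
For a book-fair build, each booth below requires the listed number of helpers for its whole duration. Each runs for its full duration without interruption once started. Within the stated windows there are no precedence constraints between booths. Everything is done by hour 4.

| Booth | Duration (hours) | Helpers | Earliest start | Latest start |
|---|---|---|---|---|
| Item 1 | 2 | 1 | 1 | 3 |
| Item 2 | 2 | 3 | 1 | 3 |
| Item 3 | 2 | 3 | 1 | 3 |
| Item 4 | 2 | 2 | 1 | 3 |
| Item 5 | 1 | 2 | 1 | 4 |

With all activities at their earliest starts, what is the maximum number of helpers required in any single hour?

11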